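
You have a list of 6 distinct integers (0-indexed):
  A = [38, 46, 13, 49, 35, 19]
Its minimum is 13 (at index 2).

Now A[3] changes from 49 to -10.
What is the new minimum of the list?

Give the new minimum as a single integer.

Answer: -10

Derivation:
Old min = 13 (at index 2)
Change: A[3] 49 -> -10
Changed element was NOT the old min.
  New min = min(old_min, new_val) = min(13, -10) = -10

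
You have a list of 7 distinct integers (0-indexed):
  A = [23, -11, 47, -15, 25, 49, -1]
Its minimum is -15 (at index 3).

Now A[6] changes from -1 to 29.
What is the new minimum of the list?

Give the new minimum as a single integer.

Answer: -15

Derivation:
Old min = -15 (at index 3)
Change: A[6] -1 -> 29
Changed element was NOT the old min.
  New min = min(old_min, new_val) = min(-15, 29) = -15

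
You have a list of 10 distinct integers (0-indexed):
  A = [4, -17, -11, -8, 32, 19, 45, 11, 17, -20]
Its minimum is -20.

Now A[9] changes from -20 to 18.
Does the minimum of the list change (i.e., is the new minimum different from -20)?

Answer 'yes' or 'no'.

Answer: yes

Derivation:
Old min = -20
Change: A[9] -20 -> 18
Changed element was the min; new min must be rechecked.
New min = -17; changed? yes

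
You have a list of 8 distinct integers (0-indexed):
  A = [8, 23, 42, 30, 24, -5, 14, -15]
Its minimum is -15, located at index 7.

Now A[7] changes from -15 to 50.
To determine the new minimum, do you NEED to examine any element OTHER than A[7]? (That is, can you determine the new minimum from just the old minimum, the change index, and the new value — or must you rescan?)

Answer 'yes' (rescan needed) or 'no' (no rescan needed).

Old min = -15 at index 7
Change at index 7: -15 -> 50
Index 7 WAS the min and new value 50 > old min -15. Must rescan other elements to find the new min.
Needs rescan: yes

Answer: yes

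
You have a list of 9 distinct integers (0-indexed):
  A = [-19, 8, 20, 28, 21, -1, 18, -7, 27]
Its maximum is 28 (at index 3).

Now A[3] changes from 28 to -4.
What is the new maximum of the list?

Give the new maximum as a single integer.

Old max = 28 (at index 3)
Change: A[3] 28 -> -4
Changed element WAS the max -> may need rescan.
  Max of remaining elements: 27
  New max = max(-4, 27) = 27

Answer: 27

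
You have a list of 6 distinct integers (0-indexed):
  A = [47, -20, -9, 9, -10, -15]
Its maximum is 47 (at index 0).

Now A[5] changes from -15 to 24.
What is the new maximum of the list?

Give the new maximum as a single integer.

Answer: 47

Derivation:
Old max = 47 (at index 0)
Change: A[5] -15 -> 24
Changed element was NOT the old max.
  New max = max(old_max, new_val) = max(47, 24) = 47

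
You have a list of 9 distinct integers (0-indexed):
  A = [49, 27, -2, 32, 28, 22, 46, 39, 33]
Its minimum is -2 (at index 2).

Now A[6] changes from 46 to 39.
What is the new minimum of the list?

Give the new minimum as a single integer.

Old min = -2 (at index 2)
Change: A[6] 46 -> 39
Changed element was NOT the old min.
  New min = min(old_min, new_val) = min(-2, 39) = -2

Answer: -2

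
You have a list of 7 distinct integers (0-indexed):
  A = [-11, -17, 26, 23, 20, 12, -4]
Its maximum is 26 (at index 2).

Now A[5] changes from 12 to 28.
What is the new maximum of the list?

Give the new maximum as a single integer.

Old max = 26 (at index 2)
Change: A[5] 12 -> 28
Changed element was NOT the old max.
  New max = max(old_max, new_val) = max(26, 28) = 28

Answer: 28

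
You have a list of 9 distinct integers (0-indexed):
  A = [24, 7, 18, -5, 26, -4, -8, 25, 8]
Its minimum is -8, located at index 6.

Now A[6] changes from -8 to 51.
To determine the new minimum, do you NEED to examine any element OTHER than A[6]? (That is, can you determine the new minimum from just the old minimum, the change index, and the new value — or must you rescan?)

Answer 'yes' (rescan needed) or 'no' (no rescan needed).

Answer: yes

Derivation:
Old min = -8 at index 6
Change at index 6: -8 -> 51
Index 6 WAS the min and new value 51 > old min -8. Must rescan other elements to find the new min.
Needs rescan: yes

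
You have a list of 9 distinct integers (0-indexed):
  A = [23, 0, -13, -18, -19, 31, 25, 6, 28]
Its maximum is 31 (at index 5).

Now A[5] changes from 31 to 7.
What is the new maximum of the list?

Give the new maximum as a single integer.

Old max = 31 (at index 5)
Change: A[5] 31 -> 7
Changed element WAS the max -> may need rescan.
  Max of remaining elements: 28
  New max = max(7, 28) = 28

Answer: 28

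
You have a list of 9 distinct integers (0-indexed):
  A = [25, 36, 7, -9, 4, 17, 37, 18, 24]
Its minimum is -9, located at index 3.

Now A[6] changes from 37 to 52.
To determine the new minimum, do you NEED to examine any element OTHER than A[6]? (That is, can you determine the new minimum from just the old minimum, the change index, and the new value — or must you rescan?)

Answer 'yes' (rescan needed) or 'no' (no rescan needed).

Old min = -9 at index 3
Change at index 6: 37 -> 52
Index 6 was NOT the min. New min = min(-9, 52). No rescan of other elements needed.
Needs rescan: no

Answer: no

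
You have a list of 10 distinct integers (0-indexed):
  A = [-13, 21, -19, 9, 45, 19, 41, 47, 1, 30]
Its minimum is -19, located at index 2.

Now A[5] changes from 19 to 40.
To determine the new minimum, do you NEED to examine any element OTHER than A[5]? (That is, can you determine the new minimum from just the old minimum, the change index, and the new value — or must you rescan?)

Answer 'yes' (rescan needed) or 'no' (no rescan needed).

Old min = -19 at index 2
Change at index 5: 19 -> 40
Index 5 was NOT the min. New min = min(-19, 40). No rescan of other elements needed.
Needs rescan: no

Answer: no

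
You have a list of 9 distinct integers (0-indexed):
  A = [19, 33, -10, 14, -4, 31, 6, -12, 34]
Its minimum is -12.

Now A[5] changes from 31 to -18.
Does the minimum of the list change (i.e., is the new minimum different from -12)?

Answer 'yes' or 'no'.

Answer: yes

Derivation:
Old min = -12
Change: A[5] 31 -> -18
Changed element was NOT the min; min changes only if -18 < -12.
New min = -18; changed? yes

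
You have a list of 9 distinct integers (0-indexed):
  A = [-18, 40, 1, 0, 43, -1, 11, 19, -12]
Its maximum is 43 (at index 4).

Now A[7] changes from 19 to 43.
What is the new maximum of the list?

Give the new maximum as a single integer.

Answer: 43

Derivation:
Old max = 43 (at index 4)
Change: A[7] 19 -> 43
Changed element was NOT the old max.
  New max = max(old_max, new_val) = max(43, 43) = 43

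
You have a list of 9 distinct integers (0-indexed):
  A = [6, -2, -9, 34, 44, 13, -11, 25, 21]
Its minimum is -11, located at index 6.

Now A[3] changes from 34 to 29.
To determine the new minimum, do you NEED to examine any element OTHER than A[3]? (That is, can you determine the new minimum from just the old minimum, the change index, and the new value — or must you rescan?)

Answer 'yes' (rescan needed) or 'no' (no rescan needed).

Answer: no

Derivation:
Old min = -11 at index 6
Change at index 3: 34 -> 29
Index 3 was NOT the min. New min = min(-11, 29). No rescan of other elements needed.
Needs rescan: no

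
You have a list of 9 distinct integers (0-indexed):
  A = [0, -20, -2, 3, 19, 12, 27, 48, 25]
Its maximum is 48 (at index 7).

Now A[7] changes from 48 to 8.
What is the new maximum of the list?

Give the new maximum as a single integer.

Answer: 27

Derivation:
Old max = 48 (at index 7)
Change: A[7] 48 -> 8
Changed element WAS the max -> may need rescan.
  Max of remaining elements: 27
  New max = max(8, 27) = 27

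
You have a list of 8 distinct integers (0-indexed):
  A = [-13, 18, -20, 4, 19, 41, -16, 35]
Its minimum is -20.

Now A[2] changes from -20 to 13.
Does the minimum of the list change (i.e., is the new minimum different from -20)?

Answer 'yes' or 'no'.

Answer: yes

Derivation:
Old min = -20
Change: A[2] -20 -> 13
Changed element was the min; new min must be rechecked.
New min = -16; changed? yes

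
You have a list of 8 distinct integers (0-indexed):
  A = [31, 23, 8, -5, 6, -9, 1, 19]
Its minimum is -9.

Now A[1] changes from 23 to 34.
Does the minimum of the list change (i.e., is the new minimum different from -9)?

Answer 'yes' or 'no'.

Answer: no

Derivation:
Old min = -9
Change: A[1] 23 -> 34
Changed element was NOT the min; min changes only if 34 < -9.
New min = -9; changed? no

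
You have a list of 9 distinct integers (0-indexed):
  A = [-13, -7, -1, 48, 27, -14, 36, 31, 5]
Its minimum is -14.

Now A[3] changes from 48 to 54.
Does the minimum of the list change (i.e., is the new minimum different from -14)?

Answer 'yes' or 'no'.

Answer: no

Derivation:
Old min = -14
Change: A[3] 48 -> 54
Changed element was NOT the min; min changes only if 54 < -14.
New min = -14; changed? no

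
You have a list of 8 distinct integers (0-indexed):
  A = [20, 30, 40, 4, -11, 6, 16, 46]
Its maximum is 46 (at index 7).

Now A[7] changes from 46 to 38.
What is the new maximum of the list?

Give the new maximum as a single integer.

Answer: 40

Derivation:
Old max = 46 (at index 7)
Change: A[7] 46 -> 38
Changed element WAS the max -> may need rescan.
  Max of remaining elements: 40
  New max = max(38, 40) = 40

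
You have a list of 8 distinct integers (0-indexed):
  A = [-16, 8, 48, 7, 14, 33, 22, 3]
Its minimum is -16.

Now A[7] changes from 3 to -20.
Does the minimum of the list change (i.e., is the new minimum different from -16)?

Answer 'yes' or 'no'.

Answer: yes

Derivation:
Old min = -16
Change: A[7] 3 -> -20
Changed element was NOT the min; min changes only if -20 < -16.
New min = -20; changed? yes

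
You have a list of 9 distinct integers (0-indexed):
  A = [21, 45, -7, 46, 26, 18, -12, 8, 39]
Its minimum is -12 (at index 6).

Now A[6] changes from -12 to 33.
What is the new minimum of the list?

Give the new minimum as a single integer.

Answer: -7

Derivation:
Old min = -12 (at index 6)
Change: A[6] -12 -> 33
Changed element WAS the min. Need to check: is 33 still <= all others?
  Min of remaining elements: -7
  New min = min(33, -7) = -7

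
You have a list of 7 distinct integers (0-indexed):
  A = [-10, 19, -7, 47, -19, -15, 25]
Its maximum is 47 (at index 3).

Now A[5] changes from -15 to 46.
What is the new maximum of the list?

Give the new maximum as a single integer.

Old max = 47 (at index 3)
Change: A[5] -15 -> 46
Changed element was NOT the old max.
  New max = max(old_max, new_val) = max(47, 46) = 47

Answer: 47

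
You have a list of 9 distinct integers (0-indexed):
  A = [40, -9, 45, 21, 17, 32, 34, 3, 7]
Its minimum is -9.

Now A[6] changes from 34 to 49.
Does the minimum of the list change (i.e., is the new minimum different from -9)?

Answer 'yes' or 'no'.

Old min = -9
Change: A[6] 34 -> 49
Changed element was NOT the min; min changes only if 49 < -9.
New min = -9; changed? no

Answer: no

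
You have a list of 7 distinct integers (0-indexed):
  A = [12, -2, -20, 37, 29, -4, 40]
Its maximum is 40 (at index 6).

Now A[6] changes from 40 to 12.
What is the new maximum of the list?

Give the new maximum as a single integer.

Answer: 37

Derivation:
Old max = 40 (at index 6)
Change: A[6] 40 -> 12
Changed element WAS the max -> may need rescan.
  Max of remaining elements: 37
  New max = max(12, 37) = 37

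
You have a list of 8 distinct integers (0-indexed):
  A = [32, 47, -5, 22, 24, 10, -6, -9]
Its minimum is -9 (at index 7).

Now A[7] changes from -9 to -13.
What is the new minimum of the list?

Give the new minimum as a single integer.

Answer: -13

Derivation:
Old min = -9 (at index 7)
Change: A[7] -9 -> -13
Changed element WAS the min. Need to check: is -13 still <= all others?
  Min of remaining elements: -6
  New min = min(-13, -6) = -13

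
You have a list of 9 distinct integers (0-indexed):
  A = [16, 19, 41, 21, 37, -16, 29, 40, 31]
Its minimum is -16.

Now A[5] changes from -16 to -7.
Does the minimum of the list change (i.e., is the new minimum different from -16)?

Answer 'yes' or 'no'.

Old min = -16
Change: A[5] -16 -> -7
Changed element was the min; new min must be rechecked.
New min = -7; changed? yes

Answer: yes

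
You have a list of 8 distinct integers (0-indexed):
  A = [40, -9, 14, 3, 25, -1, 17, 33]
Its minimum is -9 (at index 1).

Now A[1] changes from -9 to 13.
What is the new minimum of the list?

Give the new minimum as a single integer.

Answer: -1

Derivation:
Old min = -9 (at index 1)
Change: A[1] -9 -> 13
Changed element WAS the min. Need to check: is 13 still <= all others?
  Min of remaining elements: -1
  New min = min(13, -1) = -1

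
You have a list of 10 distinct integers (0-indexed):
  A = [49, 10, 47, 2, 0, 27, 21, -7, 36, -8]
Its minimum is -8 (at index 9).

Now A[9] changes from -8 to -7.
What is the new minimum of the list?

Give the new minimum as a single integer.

Answer: -7

Derivation:
Old min = -8 (at index 9)
Change: A[9] -8 -> -7
Changed element WAS the min. Need to check: is -7 still <= all others?
  Min of remaining elements: -7
  New min = min(-7, -7) = -7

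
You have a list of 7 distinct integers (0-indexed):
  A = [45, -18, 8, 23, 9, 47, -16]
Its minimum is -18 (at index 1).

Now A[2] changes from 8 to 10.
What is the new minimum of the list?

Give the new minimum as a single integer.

Old min = -18 (at index 1)
Change: A[2] 8 -> 10
Changed element was NOT the old min.
  New min = min(old_min, new_val) = min(-18, 10) = -18

Answer: -18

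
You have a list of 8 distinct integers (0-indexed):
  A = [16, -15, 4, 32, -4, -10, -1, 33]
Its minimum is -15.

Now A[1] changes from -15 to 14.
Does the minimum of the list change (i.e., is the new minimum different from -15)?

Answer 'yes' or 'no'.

Answer: yes

Derivation:
Old min = -15
Change: A[1] -15 -> 14
Changed element was the min; new min must be rechecked.
New min = -10; changed? yes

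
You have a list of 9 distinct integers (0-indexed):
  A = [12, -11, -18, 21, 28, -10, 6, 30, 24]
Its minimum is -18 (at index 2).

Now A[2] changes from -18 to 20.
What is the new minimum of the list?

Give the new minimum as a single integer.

Old min = -18 (at index 2)
Change: A[2] -18 -> 20
Changed element WAS the min. Need to check: is 20 still <= all others?
  Min of remaining elements: -11
  New min = min(20, -11) = -11

Answer: -11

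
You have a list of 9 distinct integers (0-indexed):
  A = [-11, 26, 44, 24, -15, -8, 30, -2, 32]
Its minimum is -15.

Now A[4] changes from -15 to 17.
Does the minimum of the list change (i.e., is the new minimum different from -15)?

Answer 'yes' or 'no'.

Old min = -15
Change: A[4] -15 -> 17
Changed element was the min; new min must be rechecked.
New min = -11; changed? yes

Answer: yes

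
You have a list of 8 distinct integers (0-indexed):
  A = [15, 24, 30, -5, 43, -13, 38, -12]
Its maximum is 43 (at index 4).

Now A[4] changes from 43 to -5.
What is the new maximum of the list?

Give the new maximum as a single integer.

Answer: 38

Derivation:
Old max = 43 (at index 4)
Change: A[4] 43 -> -5
Changed element WAS the max -> may need rescan.
  Max of remaining elements: 38
  New max = max(-5, 38) = 38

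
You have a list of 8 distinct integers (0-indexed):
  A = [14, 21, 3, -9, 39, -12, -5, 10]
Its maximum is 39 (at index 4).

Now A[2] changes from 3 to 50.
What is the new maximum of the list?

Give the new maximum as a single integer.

Old max = 39 (at index 4)
Change: A[2] 3 -> 50
Changed element was NOT the old max.
  New max = max(old_max, new_val) = max(39, 50) = 50

Answer: 50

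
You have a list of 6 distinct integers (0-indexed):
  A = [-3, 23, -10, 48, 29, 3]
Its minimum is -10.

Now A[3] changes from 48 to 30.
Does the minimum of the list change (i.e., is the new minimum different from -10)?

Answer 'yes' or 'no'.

Answer: no

Derivation:
Old min = -10
Change: A[3] 48 -> 30
Changed element was NOT the min; min changes only if 30 < -10.
New min = -10; changed? no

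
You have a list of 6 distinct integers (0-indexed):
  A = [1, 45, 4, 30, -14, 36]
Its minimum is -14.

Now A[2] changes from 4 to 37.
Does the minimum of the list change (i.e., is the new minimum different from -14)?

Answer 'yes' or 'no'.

Old min = -14
Change: A[2] 4 -> 37
Changed element was NOT the min; min changes only if 37 < -14.
New min = -14; changed? no

Answer: no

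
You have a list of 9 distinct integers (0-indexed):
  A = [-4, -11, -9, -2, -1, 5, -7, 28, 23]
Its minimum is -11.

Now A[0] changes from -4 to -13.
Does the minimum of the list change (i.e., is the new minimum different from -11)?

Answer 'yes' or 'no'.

Answer: yes

Derivation:
Old min = -11
Change: A[0] -4 -> -13
Changed element was NOT the min; min changes only if -13 < -11.
New min = -13; changed? yes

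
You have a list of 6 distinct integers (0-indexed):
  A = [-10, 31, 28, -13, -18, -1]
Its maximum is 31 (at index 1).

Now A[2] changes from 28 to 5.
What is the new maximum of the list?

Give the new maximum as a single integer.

Answer: 31

Derivation:
Old max = 31 (at index 1)
Change: A[2] 28 -> 5
Changed element was NOT the old max.
  New max = max(old_max, new_val) = max(31, 5) = 31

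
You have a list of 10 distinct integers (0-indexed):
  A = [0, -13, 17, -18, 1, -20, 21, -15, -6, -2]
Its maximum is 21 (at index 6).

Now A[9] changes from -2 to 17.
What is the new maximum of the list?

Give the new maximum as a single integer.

Old max = 21 (at index 6)
Change: A[9] -2 -> 17
Changed element was NOT the old max.
  New max = max(old_max, new_val) = max(21, 17) = 21

Answer: 21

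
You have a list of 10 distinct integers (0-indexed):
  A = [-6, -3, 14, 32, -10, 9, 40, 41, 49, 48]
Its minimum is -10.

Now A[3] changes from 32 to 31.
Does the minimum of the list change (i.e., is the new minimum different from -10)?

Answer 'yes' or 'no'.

Answer: no

Derivation:
Old min = -10
Change: A[3] 32 -> 31
Changed element was NOT the min; min changes only if 31 < -10.
New min = -10; changed? no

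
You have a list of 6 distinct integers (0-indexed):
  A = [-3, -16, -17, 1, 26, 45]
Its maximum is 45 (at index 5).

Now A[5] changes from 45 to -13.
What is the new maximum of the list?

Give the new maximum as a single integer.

Answer: 26

Derivation:
Old max = 45 (at index 5)
Change: A[5] 45 -> -13
Changed element WAS the max -> may need rescan.
  Max of remaining elements: 26
  New max = max(-13, 26) = 26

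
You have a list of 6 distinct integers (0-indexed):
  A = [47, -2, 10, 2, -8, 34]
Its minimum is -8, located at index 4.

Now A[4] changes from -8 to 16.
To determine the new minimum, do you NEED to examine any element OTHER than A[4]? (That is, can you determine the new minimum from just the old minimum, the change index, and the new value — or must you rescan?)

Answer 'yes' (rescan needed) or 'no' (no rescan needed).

Old min = -8 at index 4
Change at index 4: -8 -> 16
Index 4 WAS the min and new value 16 > old min -8. Must rescan other elements to find the new min.
Needs rescan: yes

Answer: yes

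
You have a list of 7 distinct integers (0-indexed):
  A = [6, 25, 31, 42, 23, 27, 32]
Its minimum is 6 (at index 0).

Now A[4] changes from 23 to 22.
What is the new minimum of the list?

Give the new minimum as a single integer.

Answer: 6

Derivation:
Old min = 6 (at index 0)
Change: A[4] 23 -> 22
Changed element was NOT the old min.
  New min = min(old_min, new_val) = min(6, 22) = 6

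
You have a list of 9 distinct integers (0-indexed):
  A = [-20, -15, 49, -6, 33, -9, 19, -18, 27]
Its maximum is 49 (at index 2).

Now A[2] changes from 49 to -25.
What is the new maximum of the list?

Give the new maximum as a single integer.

Old max = 49 (at index 2)
Change: A[2] 49 -> -25
Changed element WAS the max -> may need rescan.
  Max of remaining elements: 33
  New max = max(-25, 33) = 33

Answer: 33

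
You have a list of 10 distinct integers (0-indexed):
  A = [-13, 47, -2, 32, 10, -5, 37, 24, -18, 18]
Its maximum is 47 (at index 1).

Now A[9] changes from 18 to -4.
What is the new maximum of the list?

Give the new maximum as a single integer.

Old max = 47 (at index 1)
Change: A[9] 18 -> -4
Changed element was NOT the old max.
  New max = max(old_max, new_val) = max(47, -4) = 47

Answer: 47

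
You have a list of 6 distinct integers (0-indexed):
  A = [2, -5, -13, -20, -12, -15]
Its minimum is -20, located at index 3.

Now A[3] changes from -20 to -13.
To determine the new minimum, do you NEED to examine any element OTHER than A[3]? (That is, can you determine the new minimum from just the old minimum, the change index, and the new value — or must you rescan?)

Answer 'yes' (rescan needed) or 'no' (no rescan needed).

Old min = -20 at index 3
Change at index 3: -20 -> -13
Index 3 WAS the min and new value -13 > old min -20. Must rescan other elements to find the new min.
Needs rescan: yes

Answer: yes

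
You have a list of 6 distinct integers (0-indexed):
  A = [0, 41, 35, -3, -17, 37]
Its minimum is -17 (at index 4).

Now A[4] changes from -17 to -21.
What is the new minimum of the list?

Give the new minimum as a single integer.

Old min = -17 (at index 4)
Change: A[4] -17 -> -21
Changed element WAS the min. Need to check: is -21 still <= all others?
  Min of remaining elements: -3
  New min = min(-21, -3) = -21

Answer: -21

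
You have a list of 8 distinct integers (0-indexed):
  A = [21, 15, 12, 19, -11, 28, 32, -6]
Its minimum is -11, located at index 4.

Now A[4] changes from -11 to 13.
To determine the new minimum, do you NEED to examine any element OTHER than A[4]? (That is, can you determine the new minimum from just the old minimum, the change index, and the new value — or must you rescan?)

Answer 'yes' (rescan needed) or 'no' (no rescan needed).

Answer: yes

Derivation:
Old min = -11 at index 4
Change at index 4: -11 -> 13
Index 4 WAS the min and new value 13 > old min -11. Must rescan other elements to find the new min.
Needs rescan: yes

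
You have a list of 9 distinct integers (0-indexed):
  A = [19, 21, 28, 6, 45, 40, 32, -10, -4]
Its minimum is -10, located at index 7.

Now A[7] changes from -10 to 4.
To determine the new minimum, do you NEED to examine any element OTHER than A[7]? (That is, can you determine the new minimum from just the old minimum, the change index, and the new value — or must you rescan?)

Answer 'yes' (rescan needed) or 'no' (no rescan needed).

Answer: yes

Derivation:
Old min = -10 at index 7
Change at index 7: -10 -> 4
Index 7 WAS the min and new value 4 > old min -10. Must rescan other elements to find the new min.
Needs rescan: yes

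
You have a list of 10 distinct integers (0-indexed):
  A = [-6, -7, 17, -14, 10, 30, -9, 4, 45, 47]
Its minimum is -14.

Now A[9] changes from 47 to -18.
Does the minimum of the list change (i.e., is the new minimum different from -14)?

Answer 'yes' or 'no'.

Old min = -14
Change: A[9] 47 -> -18
Changed element was NOT the min; min changes only if -18 < -14.
New min = -18; changed? yes

Answer: yes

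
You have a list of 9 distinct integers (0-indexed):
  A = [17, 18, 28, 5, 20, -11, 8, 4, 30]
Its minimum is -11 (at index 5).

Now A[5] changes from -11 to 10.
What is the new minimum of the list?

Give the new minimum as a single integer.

Answer: 4

Derivation:
Old min = -11 (at index 5)
Change: A[5] -11 -> 10
Changed element WAS the min. Need to check: is 10 still <= all others?
  Min of remaining elements: 4
  New min = min(10, 4) = 4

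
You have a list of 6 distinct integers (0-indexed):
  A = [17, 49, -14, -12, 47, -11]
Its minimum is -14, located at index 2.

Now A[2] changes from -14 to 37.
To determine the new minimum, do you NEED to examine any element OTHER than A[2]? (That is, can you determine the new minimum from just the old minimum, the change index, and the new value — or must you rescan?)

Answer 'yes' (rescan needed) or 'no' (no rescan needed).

Answer: yes

Derivation:
Old min = -14 at index 2
Change at index 2: -14 -> 37
Index 2 WAS the min and new value 37 > old min -14. Must rescan other elements to find the new min.
Needs rescan: yes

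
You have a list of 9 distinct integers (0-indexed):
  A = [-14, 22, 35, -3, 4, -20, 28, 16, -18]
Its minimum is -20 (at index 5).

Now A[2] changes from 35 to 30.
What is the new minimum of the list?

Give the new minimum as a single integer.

Old min = -20 (at index 5)
Change: A[2] 35 -> 30
Changed element was NOT the old min.
  New min = min(old_min, new_val) = min(-20, 30) = -20

Answer: -20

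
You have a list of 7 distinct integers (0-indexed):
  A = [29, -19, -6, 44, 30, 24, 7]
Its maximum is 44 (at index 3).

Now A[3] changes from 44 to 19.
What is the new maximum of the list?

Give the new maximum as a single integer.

Old max = 44 (at index 3)
Change: A[3] 44 -> 19
Changed element WAS the max -> may need rescan.
  Max of remaining elements: 30
  New max = max(19, 30) = 30

Answer: 30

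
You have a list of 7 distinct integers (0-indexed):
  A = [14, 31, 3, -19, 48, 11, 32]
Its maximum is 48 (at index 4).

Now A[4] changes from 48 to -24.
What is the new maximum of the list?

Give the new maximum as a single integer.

Old max = 48 (at index 4)
Change: A[4] 48 -> -24
Changed element WAS the max -> may need rescan.
  Max of remaining elements: 32
  New max = max(-24, 32) = 32

Answer: 32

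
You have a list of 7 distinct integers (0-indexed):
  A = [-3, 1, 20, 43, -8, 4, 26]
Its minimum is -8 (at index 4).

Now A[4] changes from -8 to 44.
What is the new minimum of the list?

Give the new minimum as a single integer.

Answer: -3

Derivation:
Old min = -8 (at index 4)
Change: A[4] -8 -> 44
Changed element WAS the min. Need to check: is 44 still <= all others?
  Min of remaining elements: -3
  New min = min(44, -3) = -3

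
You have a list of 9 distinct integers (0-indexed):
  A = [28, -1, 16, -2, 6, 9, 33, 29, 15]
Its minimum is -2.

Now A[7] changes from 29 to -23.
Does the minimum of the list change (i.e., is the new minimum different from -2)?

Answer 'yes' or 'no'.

Answer: yes

Derivation:
Old min = -2
Change: A[7] 29 -> -23
Changed element was NOT the min; min changes only if -23 < -2.
New min = -23; changed? yes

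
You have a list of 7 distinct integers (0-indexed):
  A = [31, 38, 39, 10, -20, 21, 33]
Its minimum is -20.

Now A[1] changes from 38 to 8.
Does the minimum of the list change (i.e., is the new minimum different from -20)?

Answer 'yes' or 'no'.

Old min = -20
Change: A[1] 38 -> 8
Changed element was NOT the min; min changes only if 8 < -20.
New min = -20; changed? no

Answer: no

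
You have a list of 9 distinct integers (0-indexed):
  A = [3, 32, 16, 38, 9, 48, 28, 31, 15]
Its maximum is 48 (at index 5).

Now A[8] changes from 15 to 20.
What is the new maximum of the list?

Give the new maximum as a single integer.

Old max = 48 (at index 5)
Change: A[8] 15 -> 20
Changed element was NOT the old max.
  New max = max(old_max, new_val) = max(48, 20) = 48

Answer: 48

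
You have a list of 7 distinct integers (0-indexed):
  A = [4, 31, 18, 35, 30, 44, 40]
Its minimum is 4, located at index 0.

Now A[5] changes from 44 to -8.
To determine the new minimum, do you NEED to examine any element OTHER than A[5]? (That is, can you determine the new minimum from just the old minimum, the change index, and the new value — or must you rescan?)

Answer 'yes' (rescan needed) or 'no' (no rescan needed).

Answer: no

Derivation:
Old min = 4 at index 0
Change at index 5: 44 -> -8
Index 5 was NOT the min. New min = min(4, -8). No rescan of other elements needed.
Needs rescan: no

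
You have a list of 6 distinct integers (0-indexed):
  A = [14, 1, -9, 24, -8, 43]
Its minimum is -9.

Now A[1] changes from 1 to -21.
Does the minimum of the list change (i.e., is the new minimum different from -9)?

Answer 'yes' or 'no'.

Answer: yes

Derivation:
Old min = -9
Change: A[1] 1 -> -21
Changed element was NOT the min; min changes only if -21 < -9.
New min = -21; changed? yes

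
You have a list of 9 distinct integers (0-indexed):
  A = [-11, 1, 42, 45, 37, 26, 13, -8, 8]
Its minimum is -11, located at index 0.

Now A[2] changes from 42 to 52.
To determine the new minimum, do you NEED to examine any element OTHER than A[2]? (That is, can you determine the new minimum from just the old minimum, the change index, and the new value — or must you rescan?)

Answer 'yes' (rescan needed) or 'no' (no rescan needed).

Answer: no

Derivation:
Old min = -11 at index 0
Change at index 2: 42 -> 52
Index 2 was NOT the min. New min = min(-11, 52). No rescan of other elements needed.
Needs rescan: no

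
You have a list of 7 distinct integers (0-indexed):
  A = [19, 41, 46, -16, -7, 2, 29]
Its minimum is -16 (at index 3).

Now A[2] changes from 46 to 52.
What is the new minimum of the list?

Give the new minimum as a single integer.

Answer: -16

Derivation:
Old min = -16 (at index 3)
Change: A[2] 46 -> 52
Changed element was NOT the old min.
  New min = min(old_min, new_val) = min(-16, 52) = -16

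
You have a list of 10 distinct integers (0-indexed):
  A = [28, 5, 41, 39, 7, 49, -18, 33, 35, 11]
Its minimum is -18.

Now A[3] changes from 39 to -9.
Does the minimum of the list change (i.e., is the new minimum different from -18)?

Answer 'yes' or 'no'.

Answer: no

Derivation:
Old min = -18
Change: A[3] 39 -> -9
Changed element was NOT the min; min changes only if -9 < -18.
New min = -18; changed? no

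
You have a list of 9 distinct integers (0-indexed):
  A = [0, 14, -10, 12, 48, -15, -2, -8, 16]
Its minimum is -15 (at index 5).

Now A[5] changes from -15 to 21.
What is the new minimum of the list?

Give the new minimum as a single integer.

Old min = -15 (at index 5)
Change: A[5] -15 -> 21
Changed element WAS the min. Need to check: is 21 still <= all others?
  Min of remaining elements: -10
  New min = min(21, -10) = -10

Answer: -10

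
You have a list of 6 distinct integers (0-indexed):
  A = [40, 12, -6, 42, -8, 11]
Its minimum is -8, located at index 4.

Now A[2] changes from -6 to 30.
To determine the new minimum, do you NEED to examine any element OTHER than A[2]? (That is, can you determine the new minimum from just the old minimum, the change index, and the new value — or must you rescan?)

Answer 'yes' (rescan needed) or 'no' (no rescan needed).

Old min = -8 at index 4
Change at index 2: -6 -> 30
Index 2 was NOT the min. New min = min(-8, 30). No rescan of other elements needed.
Needs rescan: no

Answer: no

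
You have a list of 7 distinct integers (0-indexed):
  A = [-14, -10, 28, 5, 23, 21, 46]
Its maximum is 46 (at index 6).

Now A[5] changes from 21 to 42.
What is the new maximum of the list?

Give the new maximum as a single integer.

Answer: 46

Derivation:
Old max = 46 (at index 6)
Change: A[5] 21 -> 42
Changed element was NOT the old max.
  New max = max(old_max, new_val) = max(46, 42) = 46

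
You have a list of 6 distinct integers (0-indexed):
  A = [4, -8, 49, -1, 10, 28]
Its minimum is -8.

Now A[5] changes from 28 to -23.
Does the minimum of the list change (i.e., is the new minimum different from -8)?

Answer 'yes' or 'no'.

Answer: yes

Derivation:
Old min = -8
Change: A[5] 28 -> -23
Changed element was NOT the min; min changes only if -23 < -8.
New min = -23; changed? yes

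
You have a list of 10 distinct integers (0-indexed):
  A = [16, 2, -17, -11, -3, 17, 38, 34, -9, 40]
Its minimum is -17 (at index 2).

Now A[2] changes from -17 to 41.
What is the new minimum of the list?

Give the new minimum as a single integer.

Old min = -17 (at index 2)
Change: A[2] -17 -> 41
Changed element WAS the min. Need to check: is 41 still <= all others?
  Min of remaining elements: -11
  New min = min(41, -11) = -11

Answer: -11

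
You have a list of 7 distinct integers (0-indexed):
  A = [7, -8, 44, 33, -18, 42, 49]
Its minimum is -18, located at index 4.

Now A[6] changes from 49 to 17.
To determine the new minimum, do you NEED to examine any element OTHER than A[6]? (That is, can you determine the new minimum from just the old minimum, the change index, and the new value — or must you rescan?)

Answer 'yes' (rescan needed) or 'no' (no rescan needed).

Answer: no

Derivation:
Old min = -18 at index 4
Change at index 6: 49 -> 17
Index 6 was NOT the min. New min = min(-18, 17). No rescan of other elements needed.
Needs rescan: no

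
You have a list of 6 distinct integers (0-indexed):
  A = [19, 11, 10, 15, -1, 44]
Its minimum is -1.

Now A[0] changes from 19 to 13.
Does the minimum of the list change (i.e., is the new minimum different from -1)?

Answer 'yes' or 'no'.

Answer: no

Derivation:
Old min = -1
Change: A[0] 19 -> 13
Changed element was NOT the min; min changes only if 13 < -1.
New min = -1; changed? no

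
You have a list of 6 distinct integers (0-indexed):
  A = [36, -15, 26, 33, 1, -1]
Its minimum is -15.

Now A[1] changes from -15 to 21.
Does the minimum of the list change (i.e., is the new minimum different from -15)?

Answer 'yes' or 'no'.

Answer: yes

Derivation:
Old min = -15
Change: A[1] -15 -> 21
Changed element was the min; new min must be rechecked.
New min = -1; changed? yes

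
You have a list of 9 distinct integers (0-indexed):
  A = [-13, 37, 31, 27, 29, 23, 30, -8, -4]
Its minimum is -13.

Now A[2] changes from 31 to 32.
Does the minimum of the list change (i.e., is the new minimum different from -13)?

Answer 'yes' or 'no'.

Old min = -13
Change: A[2] 31 -> 32
Changed element was NOT the min; min changes only if 32 < -13.
New min = -13; changed? no

Answer: no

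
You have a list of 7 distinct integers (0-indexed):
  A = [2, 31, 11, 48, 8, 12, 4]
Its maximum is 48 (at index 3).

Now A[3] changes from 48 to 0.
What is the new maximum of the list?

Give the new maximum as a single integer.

Answer: 31

Derivation:
Old max = 48 (at index 3)
Change: A[3] 48 -> 0
Changed element WAS the max -> may need rescan.
  Max of remaining elements: 31
  New max = max(0, 31) = 31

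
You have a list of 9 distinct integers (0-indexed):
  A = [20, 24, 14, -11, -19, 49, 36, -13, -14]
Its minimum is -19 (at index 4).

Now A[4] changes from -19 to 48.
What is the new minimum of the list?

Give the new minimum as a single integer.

Answer: -14

Derivation:
Old min = -19 (at index 4)
Change: A[4] -19 -> 48
Changed element WAS the min. Need to check: is 48 still <= all others?
  Min of remaining elements: -14
  New min = min(48, -14) = -14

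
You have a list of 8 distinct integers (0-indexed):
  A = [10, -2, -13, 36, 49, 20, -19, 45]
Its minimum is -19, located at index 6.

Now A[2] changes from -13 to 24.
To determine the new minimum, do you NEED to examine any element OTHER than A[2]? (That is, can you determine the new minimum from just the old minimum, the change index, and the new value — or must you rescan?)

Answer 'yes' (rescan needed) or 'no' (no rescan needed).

Answer: no

Derivation:
Old min = -19 at index 6
Change at index 2: -13 -> 24
Index 2 was NOT the min. New min = min(-19, 24). No rescan of other elements needed.
Needs rescan: no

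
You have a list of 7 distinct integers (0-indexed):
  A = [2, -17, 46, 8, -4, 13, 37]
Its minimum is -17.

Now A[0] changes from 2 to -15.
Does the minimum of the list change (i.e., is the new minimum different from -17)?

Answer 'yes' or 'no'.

Answer: no

Derivation:
Old min = -17
Change: A[0] 2 -> -15
Changed element was NOT the min; min changes only if -15 < -17.
New min = -17; changed? no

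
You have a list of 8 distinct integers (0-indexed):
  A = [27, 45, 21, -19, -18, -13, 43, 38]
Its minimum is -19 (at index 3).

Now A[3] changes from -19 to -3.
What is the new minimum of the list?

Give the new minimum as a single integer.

Answer: -18

Derivation:
Old min = -19 (at index 3)
Change: A[3] -19 -> -3
Changed element WAS the min. Need to check: is -3 still <= all others?
  Min of remaining elements: -18
  New min = min(-3, -18) = -18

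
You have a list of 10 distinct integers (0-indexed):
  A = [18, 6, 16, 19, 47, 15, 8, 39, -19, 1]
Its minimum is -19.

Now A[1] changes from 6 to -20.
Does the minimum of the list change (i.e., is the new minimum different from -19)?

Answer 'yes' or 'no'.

Old min = -19
Change: A[1] 6 -> -20
Changed element was NOT the min; min changes only if -20 < -19.
New min = -20; changed? yes

Answer: yes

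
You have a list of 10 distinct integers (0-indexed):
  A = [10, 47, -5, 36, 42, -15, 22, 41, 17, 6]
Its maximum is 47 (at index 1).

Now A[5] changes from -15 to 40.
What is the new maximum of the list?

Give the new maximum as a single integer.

Answer: 47

Derivation:
Old max = 47 (at index 1)
Change: A[5] -15 -> 40
Changed element was NOT the old max.
  New max = max(old_max, new_val) = max(47, 40) = 47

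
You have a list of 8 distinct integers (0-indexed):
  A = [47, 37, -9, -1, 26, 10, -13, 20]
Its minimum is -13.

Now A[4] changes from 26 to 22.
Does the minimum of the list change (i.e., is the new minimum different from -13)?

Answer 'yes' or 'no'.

Answer: no

Derivation:
Old min = -13
Change: A[4] 26 -> 22
Changed element was NOT the min; min changes only if 22 < -13.
New min = -13; changed? no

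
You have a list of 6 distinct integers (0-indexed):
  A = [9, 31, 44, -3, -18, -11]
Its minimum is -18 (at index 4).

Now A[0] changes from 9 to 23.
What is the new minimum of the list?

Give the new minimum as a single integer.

Answer: -18

Derivation:
Old min = -18 (at index 4)
Change: A[0] 9 -> 23
Changed element was NOT the old min.
  New min = min(old_min, new_val) = min(-18, 23) = -18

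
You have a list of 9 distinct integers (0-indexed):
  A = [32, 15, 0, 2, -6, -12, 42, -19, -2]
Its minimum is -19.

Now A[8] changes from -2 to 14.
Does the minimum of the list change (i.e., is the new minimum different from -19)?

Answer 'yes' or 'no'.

Old min = -19
Change: A[8] -2 -> 14
Changed element was NOT the min; min changes only if 14 < -19.
New min = -19; changed? no

Answer: no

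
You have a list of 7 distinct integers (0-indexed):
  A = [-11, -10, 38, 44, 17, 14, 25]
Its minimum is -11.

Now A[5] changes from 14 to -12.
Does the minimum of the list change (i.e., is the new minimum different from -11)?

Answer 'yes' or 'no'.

Old min = -11
Change: A[5] 14 -> -12
Changed element was NOT the min; min changes only if -12 < -11.
New min = -12; changed? yes

Answer: yes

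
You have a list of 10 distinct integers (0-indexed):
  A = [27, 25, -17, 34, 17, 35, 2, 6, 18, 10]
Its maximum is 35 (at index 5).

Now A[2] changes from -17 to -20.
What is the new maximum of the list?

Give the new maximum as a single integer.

Answer: 35

Derivation:
Old max = 35 (at index 5)
Change: A[2] -17 -> -20
Changed element was NOT the old max.
  New max = max(old_max, new_val) = max(35, -20) = 35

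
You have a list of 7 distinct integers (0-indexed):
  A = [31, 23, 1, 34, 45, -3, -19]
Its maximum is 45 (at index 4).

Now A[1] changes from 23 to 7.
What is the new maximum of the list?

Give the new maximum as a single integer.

Answer: 45

Derivation:
Old max = 45 (at index 4)
Change: A[1] 23 -> 7
Changed element was NOT the old max.
  New max = max(old_max, new_val) = max(45, 7) = 45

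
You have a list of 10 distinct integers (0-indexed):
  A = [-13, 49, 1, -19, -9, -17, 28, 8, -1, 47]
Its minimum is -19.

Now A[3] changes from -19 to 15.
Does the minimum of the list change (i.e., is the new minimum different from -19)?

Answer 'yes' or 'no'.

Answer: yes

Derivation:
Old min = -19
Change: A[3] -19 -> 15
Changed element was the min; new min must be rechecked.
New min = -17; changed? yes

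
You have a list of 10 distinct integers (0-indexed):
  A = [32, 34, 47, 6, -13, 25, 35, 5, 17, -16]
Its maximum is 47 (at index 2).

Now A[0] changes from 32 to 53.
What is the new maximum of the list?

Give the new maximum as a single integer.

Old max = 47 (at index 2)
Change: A[0] 32 -> 53
Changed element was NOT the old max.
  New max = max(old_max, new_val) = max(47, 53) = 53

Answer: 53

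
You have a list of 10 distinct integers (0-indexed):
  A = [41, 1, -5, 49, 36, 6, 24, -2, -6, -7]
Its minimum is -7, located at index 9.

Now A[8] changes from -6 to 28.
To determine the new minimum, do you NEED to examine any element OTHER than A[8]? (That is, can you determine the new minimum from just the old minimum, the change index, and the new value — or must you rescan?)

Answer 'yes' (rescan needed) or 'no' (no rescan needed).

Answer: no

Derivation:
Old min = -7 at index 9
Change at index 8: -6 -> 28
Index 8 was NOT the min. New min = min(-7, 28). No rescan of other elements needed.
Needs rescan: no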